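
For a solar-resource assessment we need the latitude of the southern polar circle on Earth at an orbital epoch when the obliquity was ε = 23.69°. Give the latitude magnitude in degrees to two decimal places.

66.31°

The polar circle is the lowest latitude that experiences at least one full rotation of continuous darkness at the northern-summer solstice; it lies at |φ| = 90° − ε = 90° − 23.69° = 66.31°.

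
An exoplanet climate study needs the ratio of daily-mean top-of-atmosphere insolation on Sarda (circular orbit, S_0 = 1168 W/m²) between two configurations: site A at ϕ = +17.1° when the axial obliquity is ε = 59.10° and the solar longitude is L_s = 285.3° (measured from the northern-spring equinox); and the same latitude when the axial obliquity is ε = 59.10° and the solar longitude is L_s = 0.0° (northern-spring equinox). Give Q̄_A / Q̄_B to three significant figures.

Q̄_A / Q̄_B ≈ 0.220

— Configuration A (ϕ=+17.1°):
Solar declination: sin δ = sin ε · sin L_s = sin 59.10° × sin 285.3° = -0.82765, so δ = -55.858°.
cos h₀ = −tan(+17.1°) tan(-55.858°) = 0.4537, h₀ = 1.0999 rad.
Bracket: h₀ sin ϕ sin δ + cos ϕ cos δ sin h₀ = 1.0999×0.29404×-0.82765 + 0.95579×0.56124×0.89117 = -0.267674 + 0.478048 = 0.210374.
Q̄ = (S_0/π) × [bracket] = (1168/π) × 0.210374 = 78.214 W/m².
— Configuration B (ϕ=+17.1°):
Solar declination: sin δ = sin ε · sin L_s = sin 59.10° × sin 0.0° = 0.00000, so δ = +0.000°.
cos h₀ = −tan(+17.1°) tan(+0.000°) = -0.0000, h₀ = 1.5708 rad.
Bracket: h₀ sin ϕ sin δ + cos ϕ cos δ sin h₀ = 1.5708×0.29404×0.00000 + 0.95579×1.00000×1.00000 = 0.000000 + 0.955790 = 0.955790.
Q̄ = (S_0/π) × [bracket] = (1168/π) × 0.955790 = 355.35 W/m².
Ratio Q̄_A / Q̄_B = 78.214 / 355.35 = 0.2201.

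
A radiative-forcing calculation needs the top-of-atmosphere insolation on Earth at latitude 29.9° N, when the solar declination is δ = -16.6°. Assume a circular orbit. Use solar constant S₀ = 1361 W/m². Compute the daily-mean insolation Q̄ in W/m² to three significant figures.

cos H₀ = −tan(+29.9°) tan(-16.600°) = 0.1714, H₀ = 1.3985 rad.
Bracket: H₀ sin φ sin δ + cos φ cos δ sin H₀ = 1.3985×0.49849×-0.28569 + 0.86690×0.95832×0.98520 = -0.199165 + 0.818472 = 0.619307.
Q̄ = (S₀/π) × [bracket] = (1361/π) × 0.619307 = 268.3 W/m².

Q̄ ≈ 268 W/m²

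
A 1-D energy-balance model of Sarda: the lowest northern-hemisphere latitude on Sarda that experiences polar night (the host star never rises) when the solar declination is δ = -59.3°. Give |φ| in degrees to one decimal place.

|φ| = 30.7°

Polar night requires cos H₀ = −tan φ tan δ ≥ 1, i.e. tan φ tan δ ≤ −1.
The boundary is |tan φ| · |tan δ| = 1, so |φ| = 90° − |δ| = 90° − 59.3° = 30.7° in the northern hemisphere.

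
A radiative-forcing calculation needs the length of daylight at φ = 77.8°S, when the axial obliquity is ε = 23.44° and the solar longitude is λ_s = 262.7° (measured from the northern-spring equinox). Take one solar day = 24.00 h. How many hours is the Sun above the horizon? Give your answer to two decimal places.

24.00 h

Solar declination: sin δ = sin ε · sin λ_s = sin 23.44° × sin 262.7° = -0.39456, so δ = -23.239°.
Sunrise equation: cos H₀ = −tan φ · tan δ = -1.9861 ≤ −1, so the Sun never sets (polar day) and H₀ = π.
Daylight = 2H₀/(2π) × 24.00 h = (3.1416/π) × 24.00 = 24.00 h.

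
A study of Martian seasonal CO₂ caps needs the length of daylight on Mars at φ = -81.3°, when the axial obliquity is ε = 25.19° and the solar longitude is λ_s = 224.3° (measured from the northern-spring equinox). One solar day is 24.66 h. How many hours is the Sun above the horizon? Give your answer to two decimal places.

24.66 h

Solar declination: sin δ = sin ε · sin λ_s = sin 25.19° × sin 224.3° = -0.29726, so δ = -17.293°.
Sunrise equation: cos H₀ = −tan φ · tan δ = -2.0346 ≤ −1, so the Sun never sets (polar day) and H₀ = π.
Daylight = 2H₀/(2π) × 24.66 h = (3.1416/π) × 24.66 = 24.66 h.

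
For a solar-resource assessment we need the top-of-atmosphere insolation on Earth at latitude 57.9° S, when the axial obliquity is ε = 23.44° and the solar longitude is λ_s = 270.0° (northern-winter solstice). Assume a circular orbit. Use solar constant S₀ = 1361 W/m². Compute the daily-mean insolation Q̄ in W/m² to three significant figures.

Q̄ ≈ 493 W/m²

Solar declination: sin δ = sin ε · sin λ_s = sin 23.44° × sin 270.0° = -0.39779, so δ = -23.440°.
cos H₀ = −tan(-57.9°) tan(-23.440°) = -0.6912, H₀ = 2.3339 rad.
Bracket: H₀ sin φ sin δ + cos φ cos δ sin H₀ = 2.3339×-0.84712×-0.39779 + 0.53140×0.91748×0.72270 = 0.786468 + 0.352352 = 1.138820.
Q̄ = (S₀/π) × [bracket] = (1361/π) × 1.138820 = 493.4 W/m².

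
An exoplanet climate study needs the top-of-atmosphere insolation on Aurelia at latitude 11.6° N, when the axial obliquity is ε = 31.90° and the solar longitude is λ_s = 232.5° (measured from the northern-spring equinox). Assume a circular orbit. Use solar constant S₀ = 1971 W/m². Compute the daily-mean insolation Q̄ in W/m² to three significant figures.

Q̄ ≈ 477 W/m²

Solar declination: sin δ = sin ε · sin λ_s = sin 31.90° × sin 232.5° = -0.41924, so δ = -24.787°.
cos H₀ = −tan(+11.6°) tan(-24.787°) = 0.0948, H₀ = 1.4759 rad.
Bracket: H₀ sin φ sin δ + cos φ cos δ sin H₀ = 1.4759×0.20108×-0.41924 + 0.97958×0.90788×0.99550 = -0.124420 + 0.885339 = 0.760919.
Q̄ = (S₀/π) × [bracket] = (1971/π) × 0.760919 = 477.4 W/m².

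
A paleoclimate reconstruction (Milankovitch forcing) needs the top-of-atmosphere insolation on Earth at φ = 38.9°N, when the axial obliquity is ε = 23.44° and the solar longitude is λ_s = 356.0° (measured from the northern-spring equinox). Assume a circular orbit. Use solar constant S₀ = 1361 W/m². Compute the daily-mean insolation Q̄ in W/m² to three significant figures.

Q̄ ≈ 325 W/m²

Solar declination: sin δ = sin ε · sin λ_s = sin 23.44° × sin 356.0° = -0.02775, so δ = -1.590°.
cos H₀ = −tan(+38.9°) tan(-1.590°) = 0.0224, H₀ = 1.5484 rad.
Bracket: H₀ sin φ sin δ + cos φ cos δ sin H₀ = 1.5484×0.62796×-0.02775 + 0.77824×0.99961×0.99975 = -0.026982 + 0.777742 = 0.750760.
Q̄ = (S₀/π) × [bracket] = (1361/π) × 0.750760 = 325.2 W/m².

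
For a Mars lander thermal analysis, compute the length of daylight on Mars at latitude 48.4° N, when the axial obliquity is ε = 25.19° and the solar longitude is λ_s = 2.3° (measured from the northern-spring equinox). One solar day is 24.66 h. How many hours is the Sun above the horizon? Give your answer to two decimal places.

12.48 h

Solar declination: sin δ = sin ε · sin λ_s = sin 25.19° × sin 2.3° = 0.01708, so δ = +0.979°.
cos H₀ = −tan φ · tan δ = −tan(+48.4°) × tan(+0.979°) = -0.0192, so H₀ = 1.5900 rad = 91.10°.
Daylight = 2H₀/(2π) × 24.66 h = (1.5900/π) × 24.66 = 12.48 h.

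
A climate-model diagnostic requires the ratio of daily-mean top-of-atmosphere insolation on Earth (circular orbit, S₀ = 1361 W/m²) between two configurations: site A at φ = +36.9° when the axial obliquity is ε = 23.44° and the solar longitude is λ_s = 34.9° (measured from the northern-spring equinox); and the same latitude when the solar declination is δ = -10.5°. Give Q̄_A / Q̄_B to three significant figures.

— Configuration A (φ=+36.9°):
Solar declination: sin δ = sin ε · sin λ_s = sin 23.44° × sin 34.9° = 0.22759, so δ = +13.155°.
cos H₀ = −tan(+36.9°) tan(+13.155°) = -0.1755, H₀ = 1.7472 rad.
Bracket: H₀ sin φ sin δ + cos φ cos δ sin H₀ = 1.7472×0.60042×0.22759 + 0.79968×0.97376×0.98448 = 0.238754 + 0.766611 = 1.005365.
Q̄ = (S₀/π) × [bracket] = (1361/π) × 1.005365 = 435.54 W/m².
— Configuration B (φ=+36.9°):
cos H₀ = −tan(+36.9°) tan(-10.500°) = 0.1392, H₀ = 1.4312 rad.
Bracket: H₀ sin φ sin δ + cos φ cos δ sin H₀ = 1.4312×0.60042×-0.18224 + 0.79968×0.98325×0.99027 = -0.156603 + 0.778635 = 0.622032.
Q̄ = (S₀/π) × [bracket] = (1361/π) × 0.622032 = 269.48 W/m².
Ratio Q̄_A / Q̄_B = 435.54 / 269.48 = 1.616.

Q̄_A / Q̄_B ≈ 1.62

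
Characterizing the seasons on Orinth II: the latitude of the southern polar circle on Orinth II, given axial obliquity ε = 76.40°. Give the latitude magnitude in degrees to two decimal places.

The polar circle is the lowest latitude that experiences at least one full rotation of continuous darkness at the northern-summer solstice; it lies at |ϕ| = 90° − ε = 90° − 76.40° = 13.60°.

13.60°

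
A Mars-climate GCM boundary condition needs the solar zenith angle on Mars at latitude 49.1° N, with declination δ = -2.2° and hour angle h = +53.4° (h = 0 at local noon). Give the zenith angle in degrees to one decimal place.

θ_z = 68.8°

cos θ_z = sin φ sin δ + cos φ cos δ cos h = -0.029016 + 0.390085 = 0.361069.
θ_z = arccos(0.361069) = 68.8°.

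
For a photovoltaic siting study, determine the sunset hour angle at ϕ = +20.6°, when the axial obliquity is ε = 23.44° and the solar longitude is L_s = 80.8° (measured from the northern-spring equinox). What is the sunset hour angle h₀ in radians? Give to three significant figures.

h₀ = 1.73 rad

Solar declination: sin δ = sin ε · sin L_s = sin 23.44° × sin 80.8° = 0.39267, so δ = +23.121°.
cos h₀ = −tan ϕ · tan δ = −tan(+20.6°) × tan(+23.121°) = -0.1605, so h₀ = 1.7320 rad = 99.24°.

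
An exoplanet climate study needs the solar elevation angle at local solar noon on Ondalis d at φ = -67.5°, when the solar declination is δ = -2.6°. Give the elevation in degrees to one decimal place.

25.1°

At local noon the hour angle is zero, so the zenith angle equals |φ − δ| = |-67.5° − (-2.600°)| = 64.900°.
Elevation = 90° − 64.900° = 25.1°.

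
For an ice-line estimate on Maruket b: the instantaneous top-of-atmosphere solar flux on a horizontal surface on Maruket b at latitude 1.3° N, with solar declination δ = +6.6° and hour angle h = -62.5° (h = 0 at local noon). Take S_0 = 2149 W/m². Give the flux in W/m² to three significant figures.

cos θ_z = sin ϕ sin δ + cos ϕ cos δ cos h = 0.002608 + 0.458570 = 0.461178.
Flux = S_0 · cos θ_z = 2149 × 0.461178 = 991.1 W/m².

991 W/m²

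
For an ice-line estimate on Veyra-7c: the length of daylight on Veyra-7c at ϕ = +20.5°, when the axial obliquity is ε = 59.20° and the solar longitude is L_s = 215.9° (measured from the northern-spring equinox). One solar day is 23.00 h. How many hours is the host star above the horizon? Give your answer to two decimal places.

Solar declination: sin δ = sin ε · sin L_s = sin 59.20° × sin 215.9° = -0.50367, so δ = -30.243°.
cos h₀ = −tan ϕ · tan δ = −tan(+20.5°) × tan(-30.243°) = 0.2180, so h₀ = 1.3510 rad = 77.41°.
Daylight = 2h₀/(2π) × 23.00 h = (1.3510/π) × 23.00 = 9.89 h.

9.89 h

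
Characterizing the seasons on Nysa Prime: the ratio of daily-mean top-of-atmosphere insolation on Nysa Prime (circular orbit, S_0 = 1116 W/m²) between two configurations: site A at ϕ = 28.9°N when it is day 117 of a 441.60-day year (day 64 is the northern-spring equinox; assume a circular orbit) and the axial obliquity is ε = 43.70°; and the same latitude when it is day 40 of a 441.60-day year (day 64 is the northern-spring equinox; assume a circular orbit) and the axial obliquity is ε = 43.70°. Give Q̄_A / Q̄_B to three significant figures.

Q̄_A / Q̄_B ≈ 1.70

— Configuration A (ϕ=+28.9°):
Solar longitude: L_s = 360° × (117 − 64)/441.60 = 43.207°.
sin δ = sin 43.70° × sin 43.207° = 0.47300, so δ = +28.229°.
cos h₀ = −tan(+28.9°) tan(+28.229°) = -0.2964, h₀ = 1.8717 rad.
Bracket: h₀ sin ϕ sin δ + cos ϕ cos δ sin h₀ = 1.8717×0.48328×0.47300 + 0.87546×0.88106×0.95508 = 0.427855 + 0.736685 = 1.164540.
Q̄ = (S_0/π) × [bracket] = (1116/π) × 1.164540 = 413.68 W/m².
— Configuration B (ϕ=+28.9°):
Solar longitude: L_s = 360° × (40 − 64)/441.60 = -19.565°, i.e. -19.565° + 360° = 340.435°.
sin δ = sin 43.70° × sin 340.435° = -0.23136, so δ = -13.377°.
cos h₀ = −tan(+28.9°) tan(-13.377°) = 0.1313, h₀ = 1.4391 rad.
Bracket: h₀ sin ϕ sin δ + cos ϕ cos δ sin h₀ = 1.4391×0.48328×-0.23136 + 0.87546×0.97287×0.99135 = -0.160908 + 0.844341 = 0.683433.
Q̄ = (S_0/π) × [bracket] = (1116/π) × 0.683433 = 242.78 W/m².
Ratio Q̄_A / Q̄_B = 413.68 / 242.78 = 1.704.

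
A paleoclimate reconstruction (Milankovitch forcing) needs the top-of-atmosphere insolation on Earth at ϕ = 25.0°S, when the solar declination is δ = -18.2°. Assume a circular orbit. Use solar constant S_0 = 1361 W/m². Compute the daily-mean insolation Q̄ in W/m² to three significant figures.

Q̄ ≈ 467 W/m²

cos h₀ = −tan(-25.0°) tan(-18.200°) = -0.1533, h₀ = 1.7247 rad.
Bracket: h₀ sin ϕ sin δ + cos ϕ cos δ sin h₀ = 1.7247×-0.42262×-0.31233 + 0.90631×0.94997×0.98818 = 0.227655 + 0.850791 = 1.078446.
Q̄ = (S_0/π) × [bracket] = (1361/π) × 1.078446 = 467.2 W/m².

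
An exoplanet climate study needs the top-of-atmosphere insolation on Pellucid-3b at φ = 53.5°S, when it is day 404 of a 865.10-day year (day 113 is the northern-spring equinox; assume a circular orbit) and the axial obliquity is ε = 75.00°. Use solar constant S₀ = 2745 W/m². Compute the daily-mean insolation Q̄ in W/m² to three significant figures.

Solar longitude: λ_s = 360° × (404 − 113)/865.10 = 121.096°.
sin δ = sin 75.00° × sin 121.096° = 0.82713, so δ = +55.805°.
cos H₀ = −tan(-53.5°) tan(+55.805°) = 1.9889 ≥ 1 ⇒ polar night, H₀ = 0 and Q̄ = 0.

Q̄ ≈ 0.00 W/m²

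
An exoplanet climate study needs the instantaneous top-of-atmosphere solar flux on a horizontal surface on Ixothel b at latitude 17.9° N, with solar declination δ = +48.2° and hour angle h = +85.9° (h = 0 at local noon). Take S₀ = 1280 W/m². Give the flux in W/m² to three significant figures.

351 W/m²

cos θ_z = sin φ sin δ + cos φ cos δ cos h = 0.229127 + 0.045349 = 0.274476.
Flux = S₀ · cos θ_z = 1280 × 0.274476 = 351.3 W/m².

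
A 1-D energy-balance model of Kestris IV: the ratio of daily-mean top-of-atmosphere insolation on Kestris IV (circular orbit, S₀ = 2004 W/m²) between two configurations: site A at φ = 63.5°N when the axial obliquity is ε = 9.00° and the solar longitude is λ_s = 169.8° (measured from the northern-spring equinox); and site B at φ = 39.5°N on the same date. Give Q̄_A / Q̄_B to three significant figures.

— Configuration A (φ=+63.5°):
Solar declination: sin δ = sin ε · sin λ_s = sin 9.00° × sin 169.8° = 0.02770, so δ = +1.587°.
cos H₀ = −tan(+63.5°) tan(+1.587°) = -0.0556, H₀ = 1.6264 rad.
Bracket: H₀ sin φ sin δ + cos φ cos δ sin H₀ = 1.6264×0.89493×0.02770 + 0.44620×0.99962×0.99845 = 0.040318 + 0.445339 = 0.485657.
Q̄ = (S₀/π) × [bracket] = (2004/π) × 0.485657 = 309.80 W/m².
— Configuration B (φ=+39.5°):
cos H₀ = −tan(+39.5°) tan(+1.587°) = -0.0228, H₀ = 1.5936 rad.
Bracket: H₀ sin φ sin δ + cos φ cos δ sin H₀ = 1.5936×0.63608×0.02770 + 0.77162×0.99962×0.99974 = 0.028078 + 0.771126 = 0.799204.
Q̄ = (S₀/π) × [bracket] = (2004/π) × 0.799204 = 509.81 W/m².
Ratio Q̄_A / Q̄_B = 309.80 / 509.81 = 0.6077.

Q̄_A / Q̄_B ≈ 0.608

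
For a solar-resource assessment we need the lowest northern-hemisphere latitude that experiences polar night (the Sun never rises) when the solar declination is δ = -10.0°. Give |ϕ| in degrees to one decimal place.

Polar night requires cos h₀ = −tan ϕ tan δ ≥ 1, i.e. tan ϕ tan δ ≤ −1.
The boundary is |tan ϕ| · |tan δ| = 1, so |ϕ| = 90° − |δ| = 90° − 10.0° = 80.0° in the northern hemisphere.

|ϕ| = 80.0°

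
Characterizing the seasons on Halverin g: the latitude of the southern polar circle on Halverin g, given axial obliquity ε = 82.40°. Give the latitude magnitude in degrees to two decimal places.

7.60°

The polar circle is the lowest latitude that experiences at least one full rotation of continuous darkness at the northern-summer solstice; it lies at |ϕ| = 90° − ε = 90° − 82.40° = 7.60°.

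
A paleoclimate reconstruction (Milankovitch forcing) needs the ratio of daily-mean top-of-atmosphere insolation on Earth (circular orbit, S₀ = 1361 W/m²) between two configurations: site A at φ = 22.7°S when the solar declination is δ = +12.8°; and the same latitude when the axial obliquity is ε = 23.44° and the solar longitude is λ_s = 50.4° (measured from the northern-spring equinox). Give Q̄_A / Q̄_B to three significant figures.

Q̄_A / Q̄_B ≈ 1.10

— Configuration A (φ=-22.7°):
cos H₀ = −tan(-22.7°) tan(+12.800°) = 0.0950, H₀ = 1.4756 rad.
Bracket: H₀ sin φ sin δ + cos φ cos δ sin H₀ = 1.4756×-0.38591×0.22155 + 0.92254×0.97515×0.99547 = -0.126161 + 0.895540 = 0.769379.
Q̄ = (S₀/π) × [bracket] = (1361/π) × 0.769379 = 333.31 W/m².
— Configuration B (φ=-22.7°):
Solar declination: sin δ = sin ε · sin λ_s = sin 23.44° × sin 50.4° = 0.30650, so δ = +17.849°.
cos H₀ = −tan(-22.7°) tan(+17.849°) = 0.1347, H₀ = 1.4357 rad.
Bracket: H₀ sin φ sin δ + cos φ cos δ sin H₀ = 1.4357×-0.38591×0.30650 + 0.92254×0.95187×0.99089 = -0.169817 + 0.870138 = 0.700321.
Q̄ = (S₀/π) × [bracket] = (1361/π) × 0.700321 = 303.39 W/m².
Ratio Q̄_A / Q̄_B = 333.31 / 303.39 = 1.099.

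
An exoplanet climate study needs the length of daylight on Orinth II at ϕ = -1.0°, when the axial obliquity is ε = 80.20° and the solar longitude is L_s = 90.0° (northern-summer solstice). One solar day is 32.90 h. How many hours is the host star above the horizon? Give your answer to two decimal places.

15.39 h

Solar declination: sin δ = sin ε · sin L_s = sin 80.20° × sin 90.0° = 0.98541, so δ = +80.200°.
cos h₀ = −tan ϕ · tan δ = −tan(-1.0°) × tan(+80.200°) = 0.1011, so h₀ = 1.4696 rad = 84.20°.
Daylight = 2h₀/(2π) × 32.90 h = (1.4696/π) × 32.90 = 15.39 h.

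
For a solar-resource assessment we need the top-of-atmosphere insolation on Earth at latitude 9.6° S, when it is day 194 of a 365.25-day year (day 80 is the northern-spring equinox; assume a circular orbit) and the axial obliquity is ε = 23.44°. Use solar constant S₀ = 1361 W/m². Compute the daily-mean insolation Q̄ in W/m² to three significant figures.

Solar longitude: λ_s = 360° × (194 − 80)/365.25 = 112.361°.
sin δ = sin 23.44° × sin 112.361° = 0.36788, so δ = +21.585°.
cos H₀ = −tan(-9.6°) tan(+21.585°) = 0.0669, H₀ = 1.5038 rad.
Bracket: H₀ sin φ sin δ + cos φ cos δ sin H₀ = 1.5038×-0.16677×0.36788 + 0.98600×0.92987×0.99776 = -0.092260 + 0.914798 = 0.822538.
Q̄ = (S₀/π) × [bracket] = (1361/π) × 0.822538 = 356.3 W/m².

Q̄ ≈ 356 W/m²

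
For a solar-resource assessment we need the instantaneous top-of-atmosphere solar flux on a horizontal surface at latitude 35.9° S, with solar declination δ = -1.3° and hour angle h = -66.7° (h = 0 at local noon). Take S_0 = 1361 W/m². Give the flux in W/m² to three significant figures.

cos θ_z = sin ϕ sin δ + cos ϕ cos δ cos h = 0.013303 + 0.320326 = 0.333629.
Flux = S_0 · cos θ_z = 1361 × 0.333629 = 454.1 W/m².

454 W/m²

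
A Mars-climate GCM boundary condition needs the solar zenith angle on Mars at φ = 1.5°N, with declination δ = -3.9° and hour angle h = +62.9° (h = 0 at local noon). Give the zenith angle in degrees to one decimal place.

cos θ_z = sin φ sin δ + cos φ cos δ cos h = -0.001780 + 0.454334 = 0.452554.
θ_z = arccos(0.452554) = 63.1°.

θ_z = 63.1°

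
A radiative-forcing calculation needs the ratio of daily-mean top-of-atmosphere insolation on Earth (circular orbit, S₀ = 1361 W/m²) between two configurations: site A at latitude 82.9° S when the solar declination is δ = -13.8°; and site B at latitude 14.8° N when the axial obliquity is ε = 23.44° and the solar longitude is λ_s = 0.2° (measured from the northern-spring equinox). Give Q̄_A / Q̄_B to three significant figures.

Q̄_A / Q̄_B ≈ 0.769

— Configuration A (φ=-82.9°):
cos H₀ = −tan(-82.9°) tan(-13.800°) = -1.9720 ≤ −1 ⇒ polar day, H₀ = π.
Bracket: H₀ sin φ sin δ + cos φ cos δ sin H₀ = 3.1416×-0.99233×-0.23853 + 0.12360×0.97113×0.00000 = 0.743618 + 0.000000 = 0.743618.
Q̄ = (S₀/π) × [bracket] = (1361/π) × 0.743618 = 322.15 W/m².
— Configuration B (φ=+14.8°):
Solar declination: sin δ = sin ε · sin λ_s = sin 23.44° × sin 0.2° = 0.00139, so δ = +0.080°.
cos H₀ = −tan(+14.8°) tan(+0.080°) = -0.0004, H₀ = 1.5712 rad.
Bracket: H₀ sin φ sin δ + cos φ cos δ sin H₀ = 1.5712×0.25545×0.00139 + 0.96682×1.00000×1.00000 = 0.000558 + 0.966820 = 0.967378.
Q̄ = (S₀/π) × [bracket] = (1361/π) × 0.967378 = 419.09 W/m².
Ratio Q̄_A / Q̄_B = 322.15 / 419.09 = 0.7687.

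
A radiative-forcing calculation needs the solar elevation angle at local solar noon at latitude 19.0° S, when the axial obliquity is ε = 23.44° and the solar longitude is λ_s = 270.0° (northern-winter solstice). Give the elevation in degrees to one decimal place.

Solar declination: sin δ = sin ε · sin λ_s = sin 23.44° × sin 270.0° = -0.39779, so δ = -23.440°.
At local noon the hour angle is zero, so the zenith angle equals |φ − δ| = |-19.0° − (-23.440°)| = 4.440°.
Elevation = 90° − 4.440° = 85.6°.

85.6°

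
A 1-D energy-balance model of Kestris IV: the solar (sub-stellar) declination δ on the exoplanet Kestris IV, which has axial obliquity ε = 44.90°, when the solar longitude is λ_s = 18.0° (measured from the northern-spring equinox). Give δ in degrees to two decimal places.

δ = +12.60°

sin δ = sin ε · sin λ_s = sin 44.90° × sin 18.0° = 0.218126.
δ = arcsin(0.218126) = +12.60°.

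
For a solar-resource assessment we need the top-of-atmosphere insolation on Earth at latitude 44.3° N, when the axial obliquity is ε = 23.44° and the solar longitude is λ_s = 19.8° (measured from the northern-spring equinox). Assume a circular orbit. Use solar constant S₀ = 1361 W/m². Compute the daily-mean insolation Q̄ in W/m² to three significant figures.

Q̄ ≈ 374 W/m²

Solar declination: sin δ = sin ε · sin λ_s = sin 23.44° × sin 19.8° = 0.13475, so δ = +7.744°.
cos H₀ = −tan(+44.3°) tan(+7.744°) = -0.1327, H₀ = 1.7039 rad.
Bracket: H₀ sin φ sin δ + cos φ cos δ sin H₀ = 1.7039×0.69842×0.13475 + 0.71569×0.99088×0.99116 = 0.160358 + 0.702894 = 0.863252.
Q̄ = (S₀/π) × [bracket] = (1361/π) × 0.863252 = 374.0 W/m².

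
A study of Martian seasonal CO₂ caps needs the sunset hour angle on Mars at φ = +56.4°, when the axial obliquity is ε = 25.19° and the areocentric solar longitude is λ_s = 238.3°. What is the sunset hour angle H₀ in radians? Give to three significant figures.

sin δ = sin 25.19° × sin 238.3° = -0.36212, so δ = -21.231°.
cos H₀ = −tan φ · tan δ = −tan(+56.4°) × tan(-21.231°) = 0.5847, so H₀ = 0.9463 rad = 54.22°.

H₀ = 0.946 rad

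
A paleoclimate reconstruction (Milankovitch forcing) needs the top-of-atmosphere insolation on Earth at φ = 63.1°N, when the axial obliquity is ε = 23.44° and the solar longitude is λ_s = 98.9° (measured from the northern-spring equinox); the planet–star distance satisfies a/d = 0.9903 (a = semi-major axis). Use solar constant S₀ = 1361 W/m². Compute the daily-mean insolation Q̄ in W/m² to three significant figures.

Solar declination: sin δ = sin ε · sin λ_s = sin 23.44° × sin 98.9° = 0.39300, so δ = +23.141°.
cos H₀ = −tan(+63.1°) tan(+23.141°) = -0.8424, H₀ = 2.5726 rad.
Bracket: H₀ sin φ sin δ + cos φ cos δ sin H₀ = 2.5726×0.89180×0.39300 + 0.45243×0.91954×0.53881 = 0.901638 + 0.224160 = 1.125798.
Inverse-square distance factor (a/d)² = 0.9903² = 0.980694.
Q̄ = (S₀/π) × 0.980694 × [bracket] = (1361/π) × 0.980694 × 1.125798 = 478.3 W/m².

Q̄ ≈ 478 W/m²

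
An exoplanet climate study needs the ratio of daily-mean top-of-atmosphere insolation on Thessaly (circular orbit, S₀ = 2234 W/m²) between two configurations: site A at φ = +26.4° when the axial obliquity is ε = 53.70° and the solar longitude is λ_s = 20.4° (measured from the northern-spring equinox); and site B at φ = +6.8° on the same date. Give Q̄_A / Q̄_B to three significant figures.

Q̄_A / Q̄_B ≈ 1.06

— Configuration A (φ=+26.4°):
Solar declination: sin δ = sin ε · sin λ_s = sin 53.70° × sin 20.4° = 0.28092, so δ = +16.315°.
cos H₀ = −tan(+26.4°) tan(+16.315°) = -0.1453, H₀ = 1.7166 rad.
Bracket: H₀ sin φ sin δ + cos φ cos δ sin H₀ = 1.7166×0.44464×0.28092 + 0.89571×0.95973×0.98939 = 0.214418 + 0.850519 = 1.064937.
Q̄ = (S₀/π) × [bracket] = (2234/π) × 1.064937 = 757.28 W/m².
— Configuration B (φ=+6.8°):
cos H₀ = −tan(+6.8°) tan(+16.315°) = -0.0349, H₀ = 1.6057 rad.
Bracket: H₀ sin φ sin δ + cos φ cos δ sin H₀ = 1.6057×0.11840×0.28092 + 0.99297×0.95973×0.99939 = 0.053407 + 0.952402 = 1.005809.
Q̄ = (S₀/π) × [bracket] = (2234/π) × 1.005809 = 715.24 W/m².
Ratio Q̄_A / Q̄_B = 757.28 / 715.24 = 1.059.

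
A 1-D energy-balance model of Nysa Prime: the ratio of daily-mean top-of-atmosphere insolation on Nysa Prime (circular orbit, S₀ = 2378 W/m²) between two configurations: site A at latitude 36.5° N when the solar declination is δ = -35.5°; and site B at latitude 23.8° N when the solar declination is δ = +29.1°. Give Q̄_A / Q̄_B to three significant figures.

Q̄_A / Q̄_B ≈ 0.181

— Configuration A (φ=+36.5°):
cos H₀ = −tan(+36.5°) tan(-35.500°) = 0.5278, H₀ = 1.0148 rad.
Bracket: H₀ sin φ sin δ + cos φ cos δ sin H₀ = 1.0148×0.59482×-0.58070 + 0.80386×0.81412×0.84936 = -0.350524 + 0.555854 = 0.205330.
Q̄ = (S₀/π) × [bracket] = (2378/π) × 0.205330 = 155.42 W/m².
— Configuration B (φ=+23.8°):
cos H₀ = −tan(+23.8°) tan(+29.100°) = -0.2455, H₀ = 1.8188 rad.
Bracket: H₀ sin φ sin δ + cos φ cos δ sin H₀ = 1.8188×0.40355×0.48634 + 0.91496×0.87377×0.96940 = 0.356962 + 0.775001 = 1.131963.
Q̄ = (S₀/π) × [bracket] = (2378/π) × 1.131963 = 856.83 W/m².
Ratio Q̄_A / Q̄_B = 155.42 / 856.83 = 0.1814.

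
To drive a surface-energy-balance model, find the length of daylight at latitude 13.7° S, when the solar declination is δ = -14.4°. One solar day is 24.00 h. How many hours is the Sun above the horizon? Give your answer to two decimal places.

cos H₀ = −tan φ · tan δ = −tan(-13.7°) × tan(-14.400°) = -0.0626, so H₀ = 1.6334 rad = 93.59°.
Daylight = 2H₀/(2π) × 24.00 h = (1.6334/π) × 24.00 = 12.48 h.

12.48 h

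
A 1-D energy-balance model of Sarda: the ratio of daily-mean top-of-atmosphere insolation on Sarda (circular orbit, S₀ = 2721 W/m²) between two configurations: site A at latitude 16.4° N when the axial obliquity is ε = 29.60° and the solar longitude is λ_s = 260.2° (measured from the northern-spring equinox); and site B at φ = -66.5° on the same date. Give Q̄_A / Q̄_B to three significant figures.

Q̄_A / Q̄_B ≈ 0.452

— Configuration A (φ=+16.4°):
Solar declination: sin δ = sin ε · sin λ_s = sin 29.60° × sin 260.2° = -0.48673, so δ = -29.126°.
cos H₀ = −tan(+16.4°) tan(-29.126°) = 0.1640, H₀ = 1.4061 rad.
Bracket: H₀ sin φ sin δ + cos φ cos δ sin H₀ = 1.4061×0.28234×-0.48673 + 0.95931×0.87355×0.98646 = -0.193231 + 0.826659 = 0.633428.
Q̄ = (S₀/π) × [bracket] = (2721/π) × 0.633428 = 548.63 W/m².
— Configuration B (φ=-66.5°):
cos H₀ = −tan(-66.5°) tan(-29.126°) = -1.2815 ≤ −1 ⇒ polar day, H₀ = π.
Bracket: H₀ sin φ sin δ + cos φ cos δ sin H₀ = 3.1416×-0.91706×-0.48673 + 0.39875×0.87355×0.00000 = 1.402287 + 0.000000 = 1.402287.
Q̄ = (S₀/π) × [bracket] = (2721/π) × 1.402287 = 1214.6 W/m².
Ratio Q̄_A / Q̄_B = 548.63 / 1214.6 = 0.4517.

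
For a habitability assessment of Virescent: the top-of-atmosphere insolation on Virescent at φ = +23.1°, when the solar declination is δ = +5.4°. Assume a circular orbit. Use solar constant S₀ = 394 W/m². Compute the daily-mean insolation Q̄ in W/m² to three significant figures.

Q̄ ≈ 122 W/m²

cos H₀ = −tan(+23.1°) tan(+5.400°) = -0.0403, H₀ = 1.6111 rad.
Bracket: H₀ sin φ sin δ + cos φ cos δ sin H₀ = 1.6111×0.39234×0.09411 + 0.91982×0.99556×0.99919 = 0.059487 + 0.914994 = 0.974481.
Q̄ = (S₀/π) × [bracket] = (394/π) × 0.974481 = 122.2 W/m².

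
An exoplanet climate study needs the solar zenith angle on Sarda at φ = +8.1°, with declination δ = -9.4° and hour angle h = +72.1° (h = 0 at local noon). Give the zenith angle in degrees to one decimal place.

cos θ_z = sin φ sin δ + cos φ cos δ cos h = -0.023013 + 0.300204 = 0.277191.
θ_z = arccos(0.277191) = 73.9°.

θ_z = 73.9°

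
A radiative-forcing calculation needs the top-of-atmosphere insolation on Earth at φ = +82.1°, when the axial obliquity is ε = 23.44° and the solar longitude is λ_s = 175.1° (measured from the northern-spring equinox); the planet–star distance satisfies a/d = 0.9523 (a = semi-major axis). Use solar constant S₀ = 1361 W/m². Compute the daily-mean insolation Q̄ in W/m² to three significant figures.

Solar declination: sin δ = sin ε · sin λ_s = sin 23.44° × sin 175.1° = 0.03398, so δ = +1.947°.
cos H₀ = −tan(+82.1°) tan(+1.947°) = -0.2450, H₀ = 1.8183 rad.
Bracket: H₀ sin φ sin δ + cos φ cos δ sin H₀ = 1.8183×0.99051×0.03398 + 0.13744×0.99942×0.96952 = 0.061199 + 0.133174 = 0.194373.
Inverse-square distance factor (a/d)² = 0.9523² = 0.906875.
Q̄ = (S₀/π) × 0.906875 × [bracket] = (1361/π) × 0.906875 × 0.194373 = 76.36 W/m².

Q̄ ≈ 76.4 W/m²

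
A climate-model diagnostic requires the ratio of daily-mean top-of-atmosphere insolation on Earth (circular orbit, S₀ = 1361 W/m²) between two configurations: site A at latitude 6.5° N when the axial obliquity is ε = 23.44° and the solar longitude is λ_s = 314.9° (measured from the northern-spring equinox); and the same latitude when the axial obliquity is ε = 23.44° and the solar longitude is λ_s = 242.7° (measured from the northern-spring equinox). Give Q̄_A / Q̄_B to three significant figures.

— Configuration A (φ=+6.5°):
Solar declination: sin δ = sin ε · sin λ_s = sin 23.44° × sin 314.9° = -0.28177, so δ = -16.366°.
cos H₀ = −tan(+6.5°) tan(-16.366°) = 0.0335, H₀ = 1.5373 rad.
Bracket: H₀ sin φ sin δ + cos φ cos δ sin H₀ = 1.5373×0.11320×-0.28177 + 0.99357×0.95948×0.99944 = -0.049034 + 0.952777 = 0.903743.
Q̄ = (S₀/π) × [bracket] = (1361/π) × 0.903743 = 391.52 W/m².
— Configuration B (φ=+6.5°):
Solar declination: sin δ = sin ε · sin λ_s = sin 23.44° × sin 242.7° = -0.35348, so δ = -20.700°.
cos H₀ = −tan(+6.5°) tan(-20.700°) = 0.0431, H₀ = 1.5277 rad.
Bracket: H₀ sin φ sin δ + cos φ cos δ sin H₀ = 1.5277×0.11320×-0.35348 + 0.99357×0.93544×0.99907 = -0.061129 + 0.928561 = 0.867432.
Q̄ = (S₀/π) × [bracket] = (1361/π) × 0.867432 = 375.79 W/m².
Ratio Q̄_A / Q̄_B = 391.52 / 375.79 = 1.042.

Q̄_A / Q̄_B ≈ 1.04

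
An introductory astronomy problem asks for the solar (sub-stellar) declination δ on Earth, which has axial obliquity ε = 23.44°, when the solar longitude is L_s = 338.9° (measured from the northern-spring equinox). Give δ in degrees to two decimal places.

δ = -8.23°

sin δ = sin ε · sin L_s = sin 23.44° × sin 338.9° = -0.143203.
δ = arcsin(-0.143203) = -8.23°.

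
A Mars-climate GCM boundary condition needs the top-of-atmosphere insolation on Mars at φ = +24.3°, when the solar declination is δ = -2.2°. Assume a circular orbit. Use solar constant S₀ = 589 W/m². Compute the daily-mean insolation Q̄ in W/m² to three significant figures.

Q̄ ≈ 166 W/m²

cos H₀ = −tan(+24.3°) tan(-2.200°) = 0.0173, H₀ = 1.5534 rad.
Bracket: H₀ sin φ sin δ + cos φ cos δ sin H₀ = 1.5534×0.41151×-0.03839 + 0.91140×0.99926×0.99985 = -0.024540 + 0.910589 = 0.886049.
Q̄ = (S₀/π) × [bracket] = (589/π) × 0.886049 = 166.1 W/m².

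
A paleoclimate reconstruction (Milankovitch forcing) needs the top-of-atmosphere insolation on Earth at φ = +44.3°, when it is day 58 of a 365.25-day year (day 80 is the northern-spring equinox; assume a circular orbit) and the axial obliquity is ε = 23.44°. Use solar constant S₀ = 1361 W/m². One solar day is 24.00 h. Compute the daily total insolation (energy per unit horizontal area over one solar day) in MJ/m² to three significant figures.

20.7 MJ/m²

Solar longitude: λ_s = 360° × (58 − 80)/365.25 = -21.684°, i.e. -21.684° + 360° = 338.316°.
sin δ = sin 23.44° × sin 338.316° = -0.14698, so δ = -8.452°.
cos H₀ = −tan(+44.3°) tan(-8.452°) = 0.1450, H₀ = 1.4253 rad.
Bracket: H₀ sin φ sin δ + cos φ cos δ sin H₀ = 1.4253×0.69842×-0.14698 + 0.71569×0.98914×0.98943 = -0.146312 + 0.700435 = 0.554123.
Q̄ = (S₀/π) × [bracket] = (1361/π) × 0.554123 = 240.06 W/m².
Daily total = Q̄ × 24.00 h × 3600 s/h = 240.06 × 24.00 × 3600 / 10⁶ = 20.74 MJ/m².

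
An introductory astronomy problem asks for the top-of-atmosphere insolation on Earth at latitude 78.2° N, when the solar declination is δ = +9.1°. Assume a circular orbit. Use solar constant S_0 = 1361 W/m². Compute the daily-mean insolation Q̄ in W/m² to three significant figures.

cos h₀ = −tan(+78.2°) tan(+9.100°) = -0.7667, h₀ = 2.4445 rad.
Bracket: h₀ sin ϕ sin δ + cos ϕ cos δ sin h₀ = 2.4445×0.97887×0.15816 + 0.20450×0.98741×0.64199 = 0.378453 + 0.129634 = 0.508087.
Q̄ = (S_0/π) × [bracket] = (1361/π) × 0.508087 = 220.1 W/m².

Q̄ ≈ 220 W/m²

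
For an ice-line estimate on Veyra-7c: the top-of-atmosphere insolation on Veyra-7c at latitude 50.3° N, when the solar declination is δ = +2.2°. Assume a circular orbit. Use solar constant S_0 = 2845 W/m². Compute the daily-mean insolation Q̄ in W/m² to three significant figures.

Q̄ ≈ 621 W/m²

cos h₀ = −tan(+50.3°) tan(+2.200°) = -0.0463, h₀ = 1.6171 rad.
Bracket: h₀ sin ϕ sin δ + cos ϕ cos δ sin h₀ = 1.6171×0.76940×0.03839 + 0.63877×0.99926×0.99893 = 0.047765 + 0.637614 = 0.685379.
Q̄ = (S_0/π) × [bracket] = (2845/π) × 0.685379 = 620.7 W/m².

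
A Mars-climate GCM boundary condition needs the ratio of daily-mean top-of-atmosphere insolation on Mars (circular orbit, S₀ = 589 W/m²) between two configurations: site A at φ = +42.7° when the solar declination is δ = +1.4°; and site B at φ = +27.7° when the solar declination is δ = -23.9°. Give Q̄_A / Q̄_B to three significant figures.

— Configuration A (φ=+42.7°):
cos H₀ = −tan(+42.7°) tan(+1.400°) = -0.0226, H₀ = 1.5934 rad.
Bracket: H₀ sin φ sin δ + cos φ cos δ sin H₀ = 1.5934×0.67816×0.02443 + 0.73491×0.99970×0.99975 = 0.026399 + 0.734506 = 0.760905.
Q̄ = (S₀/π) × [bracket] = (589/π) × 0.760905 = 142.66 W/m².
— Configuration B (φ=+27.7°):
cos H₀ = −tan(+27.7°) tan(-23.900°) = 0.2327, H₀ = 1.3360 rad.
Bracket: H₀ sin φ sin δ + cos φ cos δ sin H₀ = 1.3360×0.46484×-0.40514 + 0.88539×0.91425×0.97256 = -0.251603 + 0.787256 = 0.535653.
Q̄ = (S₀/π) × [bracket] = (589/π) × 0.535653 = 100.43 W/m².
Ratio Q̄_A / Q̄_B = 142.66 / 100.43 = 1.420.

Q̄_A / Q̄_B ≈ 1.42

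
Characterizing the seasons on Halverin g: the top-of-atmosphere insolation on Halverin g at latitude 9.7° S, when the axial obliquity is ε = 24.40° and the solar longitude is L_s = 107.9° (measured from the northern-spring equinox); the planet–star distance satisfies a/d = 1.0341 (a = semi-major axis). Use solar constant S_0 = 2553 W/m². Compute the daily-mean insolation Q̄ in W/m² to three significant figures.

Solar declination: sin δ = sin ε · sin L_s = sin 24.40° × sin 107.9° = 0.39311, so δ = +23.148°.
cos h₀ = −tan(-9.7°) tan(+23.148°) = 0.0731, h₀ = 1.4977 rad.
Bracket: h₀ sin ϕ sin δ + cos ϕ cos δ sin h₀ = 1.4977×-0.16849×0.39311 + 0.98570×0.91949×0.99733 = -0.099200 + 0.903921 = 0.804721.
Inverse-square distance factor (a/d)² = 1.0341² = 1.069363.
Q̄ = (S_0/π) × 1.069363 × [bracket] = (2553/π) × 1.069363 × 0.804721 = 699.3 W/m².

Q̄ ≈ 699 W/m²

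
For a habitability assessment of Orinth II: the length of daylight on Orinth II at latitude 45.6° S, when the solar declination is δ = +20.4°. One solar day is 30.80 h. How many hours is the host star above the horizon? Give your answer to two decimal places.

11.58 h

cos H₀ = −tan φ · tan δ = −tan(-45.6°) × tan(+20.400°) = 0.3798, so H₀ = 1.1813 rad = 67.68°.
Daylight = 2H₀/(2π) × 30.80 h = (1.1813/π) × 30.80 = 11.58 h.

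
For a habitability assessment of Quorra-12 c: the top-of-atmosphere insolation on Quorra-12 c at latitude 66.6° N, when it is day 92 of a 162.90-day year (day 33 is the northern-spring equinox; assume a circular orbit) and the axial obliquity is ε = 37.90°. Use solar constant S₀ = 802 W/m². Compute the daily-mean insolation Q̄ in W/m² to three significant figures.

Solar longitude: λ_s = 360° × (92 − 33)/162.90 = 130.387°.
sin δ = sin 37.90° × sin 130.387° = 0.46789, so δ = +27.898°.
cos H₀ = −tan(+66.6°) tan(+27.898°) = -1.2234 ≤ −1 ⇒ polar day, H₀ = π.
Bracket: H₀ sin φ sin δ + cos φ cos δ sin H₀ = 3.1416×0.91775×0.46789 + 0.39715×0.88378×0.00000 = 1.349022 + 0.000000 = 1.349022.
Q̄ = (S₀/π) × [bracket] = (802/π) × 1.349022 = 344.4 W/m².

Q̄ ≈ 344 W/m²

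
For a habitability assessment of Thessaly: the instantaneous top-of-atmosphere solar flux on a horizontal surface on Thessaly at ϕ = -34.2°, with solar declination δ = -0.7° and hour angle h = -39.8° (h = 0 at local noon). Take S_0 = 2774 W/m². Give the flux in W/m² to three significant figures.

cos θ_z = sin ϕ sin δ + cos ϕ cos δ cos h = 0.006867 + 0.635385 = 0.642252.
Flux = S_0 · cos θ_z = 2774 × 0.642252 = 1782 W/m².

1.78e+03 W/m²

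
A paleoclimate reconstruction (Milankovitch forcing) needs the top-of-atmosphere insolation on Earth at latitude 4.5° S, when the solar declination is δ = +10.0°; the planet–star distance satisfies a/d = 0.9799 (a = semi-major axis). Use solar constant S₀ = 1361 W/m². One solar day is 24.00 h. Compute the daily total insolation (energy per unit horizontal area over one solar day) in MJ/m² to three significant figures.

cos H₀ = −tan(-4.5°) tan(+10.000°) = 0.0139, H₀ = 1.5569 rad.
Bracket: H₀ sin φ sin δ + cos φ cos δ sin H₀ = 1.5569×-0.07846×0.17365 + 0.99692×0.98481×0.99990 = -0.021212 + 0.981679 = 0.960467.
Inverse-square distance factor (a/d)² = 0.9799² = 0.960204.
Q̄ = (S₀/π) × 0.960204 × [bracket] = (1361/π) × 0.960204 × 0.960467 = 399.53 W/m².
Daily total = Q̄ × 24.00 h × 3600 s/h = 399.53 × 24.00 × 3600 / 10⁶ = 34.52 MJ/m².

34.5 MJ/m²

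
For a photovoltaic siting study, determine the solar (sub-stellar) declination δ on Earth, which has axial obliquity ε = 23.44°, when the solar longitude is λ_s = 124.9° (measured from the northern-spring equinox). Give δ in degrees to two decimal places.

δ = +19.04°

sin δ = sin ε · sin λ_s = sin 23.44° × sin 124.9° = 0.326247.
δ = arcsin(0.326247) = +19.04°.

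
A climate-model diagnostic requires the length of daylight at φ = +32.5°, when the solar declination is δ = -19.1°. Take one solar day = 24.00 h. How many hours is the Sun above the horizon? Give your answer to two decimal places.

cos H₀ = −tan φ · tan δ = −tan(+32.5°) × tan(-19.100°) = 0.2206, so H₀ = 1.3484 rad = 77.26°.
Daylight = 2H₀/(2π) × 24.00 h = (1.3484/π) × 24.00 = 10.30 h.

10.30 h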